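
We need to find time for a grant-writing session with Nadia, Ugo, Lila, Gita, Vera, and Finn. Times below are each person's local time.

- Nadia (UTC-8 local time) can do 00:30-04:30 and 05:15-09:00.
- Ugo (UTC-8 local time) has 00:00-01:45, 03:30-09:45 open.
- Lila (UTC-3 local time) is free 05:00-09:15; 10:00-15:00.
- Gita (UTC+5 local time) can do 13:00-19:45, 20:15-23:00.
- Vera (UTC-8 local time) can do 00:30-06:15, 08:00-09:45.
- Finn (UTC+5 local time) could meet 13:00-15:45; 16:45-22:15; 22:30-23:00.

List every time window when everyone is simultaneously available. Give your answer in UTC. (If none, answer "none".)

08:30-09:45, 11:45-12:15, 13:15-14:15, 16:00-17:00

Nadia in UTC: 08:30-12:30, 13:15-17:00 (add 8h to convert from UTC-8).
Ugo in UTC: 08:00-09:45, 11:30-17:45 (add 8h to convert from UTC-8).
Lila in UTC: 08:00-12:15, 13:00-18:00 (add 3h to convert from UTC-3).
Gita in UTC: 08:00-14:45, 15:15-18:00 (subtract 5h to convert from UTC+5).
Vera in UTC: 08:30-14:15, 16:00-17:45 (add 8h to convert from UTC-8).
Finn in UTC: 08:00-10:45, 11:45-17:15, 17:30-18:00 (subtract 5h to convert from UTC+5).
Nadia ∩ Ugo: 08:30-09:45, 11:30-12:30, 13:15-17:00.
Nadia ∩ Ugo ∩ Lila: 08:30-09:45, 11:30-12:15, 13:15-17:00.
Nadia ∩ Ugo ∩ Lila ∩ Gita: 08:30-09:45, 11:30-12:15, 13:15-14:45, 15:15-17:00.
Nadia ∩ Ugo ∩ Lila ∩ Gita ∩ Vera: 08:30-09:45, 11:30-12:15, 13:15-14:15, 16:00-17:00.
Nadia ∩ Ugo ∩ Lila ∩ Gita ∩ Vera ∩ Finn: 08:30-09:45, 11:45-12:15, 13:15-14:15, 16:00-17:00.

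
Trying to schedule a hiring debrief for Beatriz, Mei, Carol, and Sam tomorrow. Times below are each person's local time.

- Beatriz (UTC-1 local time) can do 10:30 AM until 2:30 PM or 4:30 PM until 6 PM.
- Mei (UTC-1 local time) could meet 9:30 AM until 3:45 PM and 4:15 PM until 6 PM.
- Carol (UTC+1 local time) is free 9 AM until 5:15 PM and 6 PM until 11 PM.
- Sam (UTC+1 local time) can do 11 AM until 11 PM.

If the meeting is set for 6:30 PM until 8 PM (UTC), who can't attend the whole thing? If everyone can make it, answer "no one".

Beatriz in UTC: 11:30-15:30, 17:30-19:00 (add 1h to convert from UTC-1).
Mei in UTC: 10:30-16:45, 17:15-19:00 (add 1h to convert from UTC-1).
Carol in UTC: 08:00-16:15, 17:00-22:00 (subtract 1h to convert from UTC+1).
Sam in UTC: 10:00-22:00 (subtract 1h to convert from UTC+1).
Beatriz: not fully free for 18:30-20:00. Mei: not fully free for 18:30-20:00. Carol: free for 18:30-20:00. Sam: free for 18:30-20:00.

Beatriz, Mei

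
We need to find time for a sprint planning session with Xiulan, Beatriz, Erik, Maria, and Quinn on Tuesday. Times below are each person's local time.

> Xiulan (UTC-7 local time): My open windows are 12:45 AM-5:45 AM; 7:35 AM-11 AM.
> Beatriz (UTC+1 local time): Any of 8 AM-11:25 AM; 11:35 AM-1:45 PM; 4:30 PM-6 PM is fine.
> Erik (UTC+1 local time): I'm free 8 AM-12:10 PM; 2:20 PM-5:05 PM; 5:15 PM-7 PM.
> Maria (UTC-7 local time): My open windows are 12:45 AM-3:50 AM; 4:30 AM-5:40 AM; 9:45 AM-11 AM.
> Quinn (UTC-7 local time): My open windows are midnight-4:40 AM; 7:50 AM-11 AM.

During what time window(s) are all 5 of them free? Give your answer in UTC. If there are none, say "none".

Xiulan in UTC: 07:45-12:45, 14:35-18:00 (add 7h to convert from UTC-7).
Beatriz in UTC: 07:00-10:25, 10:35-12:45, 15:30-17:00 (subtract 1h to convert from UTC+1).
Erik in UTC: 07:00-11:10, 13:20-16:05, 16:15-18:00 (subtract 1h to convert from UTC+1).
Maria in UTC: 07:45-10:50, 11:30-12:40, 16:45-18:00 (add 7h to convert from UTC-7).
Quinn in UTC: 07:00-11:40, 14:50-18:00 (add 7h to convert from UTC-7).
Xiulan ∩ Beatriz: 07:45-10:25, 10:35-12:45, 15:30-17:00.
Xiulan ∩ Beatriz ∩ Erik: 07:45-10:25, 10:35-11:10, 15:30-16:05, 16:15-17:00.
Xiulan ∩ Beatriz ∩ Erik ∩ Maria: 07:45-10:25, 10:35-10:50, 16:45-17:00.
Xiulan ∩ Beatriz ∩ Erik ∩ Maria ∩ Quinn: 07:45-10:25, 10:35-10:50, 16:45-17:00.

07:45-10:25, 10:35-10:50, 16:45-17:00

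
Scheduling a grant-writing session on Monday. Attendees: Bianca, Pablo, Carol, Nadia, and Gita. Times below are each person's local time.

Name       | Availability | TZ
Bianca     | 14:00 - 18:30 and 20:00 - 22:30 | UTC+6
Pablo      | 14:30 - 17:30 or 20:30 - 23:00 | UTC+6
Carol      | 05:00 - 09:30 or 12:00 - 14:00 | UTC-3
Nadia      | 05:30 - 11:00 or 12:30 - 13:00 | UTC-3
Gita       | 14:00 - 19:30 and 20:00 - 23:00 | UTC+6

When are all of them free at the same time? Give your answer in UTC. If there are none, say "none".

08:30-11:30, 15:30-16:00

Bianca in UTC: 08:00-12:30, 14:00-16:30 (subtract 6h to convert from UTC+6).
Pablo in UTC: 08:30-11:30, 14:30-17:00 (subtract 6h to convert from UTC+6).
Carol in UTC: 08:00-12:30, 15:00-17:00 (add 3h to convert from UTC-3).
Nadia in UTC: 08:30-14:00, 15:30-16:00 (add 3h to convert from UTC-3).
Gita in UTC: 08:00-13:30, 14:00-17:00 (subtract 6h to convert from UTC+6).
Bianca ∩ Pablo: 08:30-11:30, 14:30-16:30.
Bianca ∩ Pablo ∩ Carol: 08:30-11:30, 15:00-16:30.
Bianca ∩ Pablo ∩ Carol ∩ Nadia: 08:30-11:30, 15:30-16:00.
Bianca ∩ Pablo ∩ Carol ∩ Nadia ∩ Gita: 08:30-11:30, 15:30-16:00.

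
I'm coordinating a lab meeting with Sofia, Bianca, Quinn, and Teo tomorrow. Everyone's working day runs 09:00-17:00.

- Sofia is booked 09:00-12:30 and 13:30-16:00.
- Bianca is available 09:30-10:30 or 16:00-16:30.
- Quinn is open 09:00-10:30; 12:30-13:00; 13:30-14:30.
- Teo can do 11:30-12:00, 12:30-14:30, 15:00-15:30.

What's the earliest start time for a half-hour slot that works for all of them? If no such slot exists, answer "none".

none

Sofia free: 12:30-13:30, 16:00-17:00 (invert busy blocks within the working day).
Bianca free: 09:30-10:30, 16:00-16:30.
Quinn free: 09:00-10:30, 12:30-13:00, 13:30-14:30.
Teo free: 11:30-12:00, 12:30-14:30, 15:00-15:30.
Sofia ∩ Bianca: 16:00-16:30.
Sofia ∩ Bianca ∩ Quinn: ∅.
Sofia ∩ Bianca ∩ Quinn ∩ Teo: ∅.
There is no time when everyone is free.
No common window is at least 30 minutes long.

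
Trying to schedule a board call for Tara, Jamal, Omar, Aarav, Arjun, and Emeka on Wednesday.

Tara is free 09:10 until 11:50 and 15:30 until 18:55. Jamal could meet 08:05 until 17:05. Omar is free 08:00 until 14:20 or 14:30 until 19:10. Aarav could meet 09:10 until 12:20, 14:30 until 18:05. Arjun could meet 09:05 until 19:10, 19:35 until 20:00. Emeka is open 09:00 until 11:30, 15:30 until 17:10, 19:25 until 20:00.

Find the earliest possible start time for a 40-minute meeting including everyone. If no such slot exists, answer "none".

Tara ∩ Jamal: 09:10-11:50, 15:30-17:05.
Tara ∩ Jamal ∩ Omar: 09:10-11:50, 15:30-17:05.
Tara ∩ Jamal ∩ Omar ∩ Aarav: 09:10-11:50, 15:30-17:05.
Tara ∩ Jamal ∩ Omar ∩ Aarav ∩ Arjun: 09:10-11:50, 15:30-17:05.
Tara ∩ Jamal ∩ Omar ∩ Aarav ∩ Arjun ∩ Emeka: 09:10-11:30, 15:30-17:05.
The first common window of at least 40 minutes is 09:10-11:30, so the earliest start is 09:10.

09:10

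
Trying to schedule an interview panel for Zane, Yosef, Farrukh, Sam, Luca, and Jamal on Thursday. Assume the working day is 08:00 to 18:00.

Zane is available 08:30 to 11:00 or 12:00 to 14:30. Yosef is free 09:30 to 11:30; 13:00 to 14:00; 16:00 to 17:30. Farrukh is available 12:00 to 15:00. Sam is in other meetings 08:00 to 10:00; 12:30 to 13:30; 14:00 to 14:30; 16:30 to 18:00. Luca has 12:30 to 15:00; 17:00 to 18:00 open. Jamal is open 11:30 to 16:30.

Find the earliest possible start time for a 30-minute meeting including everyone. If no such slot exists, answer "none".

13:30

Zane free: 08:30-11:00, 12:00-14:30.
Yosef free: 09:30-11:30, 13:00-14:00, 16:00-17:30.
Farrukh free: 12:00-15:00.
Sam free: 10:00-12:30, 13:30-14:00, 14:30-16:30 (invert busy blocks within the working day).
Luca free: 12:30-15:00, 17:00-18:00.
Jamal free: 11:30-16:30.
Zane ∩ Yosef: 09:30-11:00, 13:00-14:00.
Zane ∩ Yosef ∩ Farrukh: 13:00-14:00.
Zane ∩ Yosef ∩ Farrukh ∩ Sam: 13:30-14:00.
Zane ∩ Yosef ∩ Farrukh ∩ Sam ∩ Luca: 13:30-14:00.
Zane ∩ Yosef ∩ Farrukh ∩ Sam ∩ Luca ∩ Jamal: 13:30-14:00.
The first common window of at least 30 minutes is 13:30-14:00, so the earliest start is 13:30.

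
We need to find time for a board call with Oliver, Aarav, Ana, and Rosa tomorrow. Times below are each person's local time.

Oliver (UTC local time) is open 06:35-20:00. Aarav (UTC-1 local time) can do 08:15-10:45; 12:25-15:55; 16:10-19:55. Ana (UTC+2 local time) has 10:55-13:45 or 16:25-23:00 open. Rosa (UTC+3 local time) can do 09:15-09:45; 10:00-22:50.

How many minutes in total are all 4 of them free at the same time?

460

Oliver in UTC: 06:35-20:00.
Aarav in UTC: 09:15-11:45, 13:25-16:55, 17:10-20:55 (add 1h to convert from UTC-1).
Ana in UTC: 08:55-11:45, 14:25-21:00 (subtract 2h to convert from UTC+2).
Rosa in UTC: 06:15-06:45, 07:00-19:50 (subtract 3h to convert from UTC+3).
Oliver ∩ Aarav: 09:15-11:45, 13:25-16:55, 17:10-20:00.
Oliver ∩ Aarav ∩ Ana: 09:15-11:45, 14:25-16:55, 17:10-20:00.
Oliver ∩ Aarav ∩ Ana ∩ Rosa: 09:15-11:45, 14:25-16:55, 17:10-19:50.
Summing the common windows: 150 + 150 + 160 = 460 minutes.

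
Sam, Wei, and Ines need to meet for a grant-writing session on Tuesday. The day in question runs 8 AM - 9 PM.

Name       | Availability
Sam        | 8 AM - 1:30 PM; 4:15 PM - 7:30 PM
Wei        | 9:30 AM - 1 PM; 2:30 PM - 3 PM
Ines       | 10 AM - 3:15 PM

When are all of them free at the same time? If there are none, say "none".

10:00-13:00

Sam ∩ Wei: 09:30-13:00.
Sam ∩ Wei ∩ Ines: 10:00-13:00.
So the common availability across everyone is 10:00-13:00.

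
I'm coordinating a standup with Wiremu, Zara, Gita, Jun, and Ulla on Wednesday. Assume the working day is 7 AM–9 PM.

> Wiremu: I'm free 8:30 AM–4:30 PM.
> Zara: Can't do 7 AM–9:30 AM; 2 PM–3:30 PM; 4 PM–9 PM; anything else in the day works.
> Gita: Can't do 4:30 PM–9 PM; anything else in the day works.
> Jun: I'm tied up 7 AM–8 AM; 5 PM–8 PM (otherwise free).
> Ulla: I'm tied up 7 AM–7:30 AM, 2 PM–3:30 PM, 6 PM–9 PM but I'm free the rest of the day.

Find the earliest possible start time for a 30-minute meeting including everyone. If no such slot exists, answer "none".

Wiremu free: 08:30-16:30.
Zara free: 09:30-14:00, 15:30-16:00 (invert busy blocks within the working day).
Gita free: 07:00-16:30 (invert busy blocks within the working day).
Jun free: 08:00-17:00, 20:00-21:00 (invert busy blocks within the working day).
Ulla free: 07:30-14:00, 15:30-18:00 (invert busy blocks within the working day).
Wiremu ∩ Zara: 09:30-14:00, 15:30-16:00.
Wiremu ∩ Zara ∩ Gita: 09:30-14:00, 15:30-16:00.
Wiremu ∩ Zara ∩ Gita ∩ Jun: 09:30-14:00, 15:30-16:00.
Wiremu ∩ Zara ∩ Gita ∩ Jun ∩ Ulla: 09:30-14:00, 15:30-16:00.
The first common window of at least 30 minutes is 09:30-14:00, so the earliest start is 09:30.

09:30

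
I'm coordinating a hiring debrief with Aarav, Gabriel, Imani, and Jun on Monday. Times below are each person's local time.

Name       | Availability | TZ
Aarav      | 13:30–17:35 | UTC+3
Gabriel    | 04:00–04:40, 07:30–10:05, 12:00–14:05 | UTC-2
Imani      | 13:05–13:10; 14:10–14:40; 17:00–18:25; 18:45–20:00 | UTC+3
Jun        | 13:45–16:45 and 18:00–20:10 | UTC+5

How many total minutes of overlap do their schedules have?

65

Aarav in UTC: 10:30-14:35 (subtract 3h to convert from UTC+3).
Gabriel in UTC: 06:00-06:40, 09:30-12:05, 14:00-16:05 (add 2h to convert from UTC-2).
Imani in UTC: 10:05-10:10, 11:10-11:40, 14:00-15:25, 15:45-17:00 (subtract 3h to convert from UTC+3).
Jun in UTC: 08:45-11:45, 13:00-15:10 (subtract 5h to convert from UTC+5).
Aarav ∩ Gabriel: 10:30-12:05, 14:00-14:35.
Aarav ∩ Gabriel ∩ Imani: 11:10-11:40, 14:00-14:35.
Aarav ∩ Gabriel ∩ Imani ∩ Jun: 11:10-11:40, 14:00-14:35.
Those are the intersection windows.
Summing the common windows: 30 + 35 = 65 minutes.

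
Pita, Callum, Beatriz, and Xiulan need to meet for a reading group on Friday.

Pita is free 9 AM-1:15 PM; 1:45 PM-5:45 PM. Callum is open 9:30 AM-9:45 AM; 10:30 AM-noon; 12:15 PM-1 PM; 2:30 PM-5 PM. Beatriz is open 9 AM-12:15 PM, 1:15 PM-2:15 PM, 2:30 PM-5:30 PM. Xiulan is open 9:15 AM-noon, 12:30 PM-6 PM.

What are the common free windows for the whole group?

09:30-09:45, 10:30-12:00, 14:30-17:00

Pita ∩ Callum: 09:30-09:45, 10:30-12:00, 12:15-13:00, 14:30-17:00.
Pita ∩ Callum ∩ Beatriz: 09:30-09:45, 10:30-12:00, 14:30-17:00.
Pita ∩ Callum ∩ Beatriz ∩ Xiulan: 09:30-09:45, 10:30-12:00, 14:30-17:00.
So the common availability across everyone is 09:30-09:45, 10:30-12:00, 14:30-17:00.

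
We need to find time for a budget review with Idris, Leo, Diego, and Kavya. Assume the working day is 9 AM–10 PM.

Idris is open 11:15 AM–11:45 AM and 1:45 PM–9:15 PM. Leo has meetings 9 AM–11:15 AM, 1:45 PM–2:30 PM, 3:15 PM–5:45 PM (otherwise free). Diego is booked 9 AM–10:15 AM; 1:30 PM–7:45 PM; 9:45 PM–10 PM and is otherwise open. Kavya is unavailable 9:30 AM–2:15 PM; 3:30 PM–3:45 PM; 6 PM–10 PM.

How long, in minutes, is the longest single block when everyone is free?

0

Idris free: 11:15-11:45, 13:45-21:15.
Leo free: 11:15-13:45, 14:30-15:15, 17:45-22:00 (invert busy blocks within the working day).
Diego free: 10:15-13:30, 19:45-21:45 (invert busy blocks within the working day).
Kavya free: 09:00-09:30, 14:15-15:30, 15:45-18:00 (invert busy blocks within the working day).
Idris ∩ Leo: 11:15-11:45, 14:30-15:15, 17:45-21:15.
Idris ∩ Leo ∩ Diego: 11:15-11:45, 19:45-21:15.
Idris ∩ Leo ∩ Diego ∩ Kavya: ∅.
There is no time when everyone is free.
No common window exists, so the longest block is 0 minutes.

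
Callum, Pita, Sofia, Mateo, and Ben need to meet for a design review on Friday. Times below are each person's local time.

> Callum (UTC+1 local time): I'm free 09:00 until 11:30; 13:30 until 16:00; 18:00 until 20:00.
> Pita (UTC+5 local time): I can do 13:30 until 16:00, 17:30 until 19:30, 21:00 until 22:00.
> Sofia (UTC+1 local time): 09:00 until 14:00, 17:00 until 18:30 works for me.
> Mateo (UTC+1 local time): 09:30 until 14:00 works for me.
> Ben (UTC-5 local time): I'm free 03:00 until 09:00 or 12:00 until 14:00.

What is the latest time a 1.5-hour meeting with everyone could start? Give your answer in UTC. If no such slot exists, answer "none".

Callum in UTC: 08:00-10:30, 12:30-15:00, 17:00-19:00 (subtract 1h to convert from UTC+1).
Pita in UTC: 08:30-11:00, 12:30-14:30, 16:00-17:00 (subtract 5h to convert from UTC+5).
Sofia in UTC: 08:00-13:00, 16:00-17:30 (subtract 1h to convert from UTC+1).
Mateo in UTC: 08:30-13:00 (subtract 1h to convert from UTC+1).
Ben in UTC: 08:00-14:00, 17:00-19:00 (add 5h to convert from UTC-5).
Callum ∩ Pita: 08:30-10:30, 12:30-14:30.
Callum ∩ Pita ∩ Sofia: 08:30-10:30, 12:30-13:00.
Callum ∩ Pita ∩ Sofia ∩ Mateo: 08:30-10:30, 12:30-13:00.
Callum ∩ Pita ∩ Sofia ∩ Mateo ∩ Ben: 08:30-10:30, 12:30-13:00.
The last common window of at least 90 minutes is 08:30-10:30; a 90-minute meeting can start as late as 09:00 and still end by 10:30.

09:00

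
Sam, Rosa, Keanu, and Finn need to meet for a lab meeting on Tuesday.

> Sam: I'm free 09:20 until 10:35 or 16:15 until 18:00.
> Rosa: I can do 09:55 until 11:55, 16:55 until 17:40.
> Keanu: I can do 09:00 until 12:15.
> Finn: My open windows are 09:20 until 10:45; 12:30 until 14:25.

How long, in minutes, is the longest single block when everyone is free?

Sam ∩ Rosa: 09:55-10:35, 16:55-17:40.
Sam ∩ Rosa ∩ Keanu: 09:55-10:35.
Sam ∩ Rosa ∩ Keanu ∩ Finn: 09:55-10:35.
The longest is 09:55-10:35 at 40 minutes.

40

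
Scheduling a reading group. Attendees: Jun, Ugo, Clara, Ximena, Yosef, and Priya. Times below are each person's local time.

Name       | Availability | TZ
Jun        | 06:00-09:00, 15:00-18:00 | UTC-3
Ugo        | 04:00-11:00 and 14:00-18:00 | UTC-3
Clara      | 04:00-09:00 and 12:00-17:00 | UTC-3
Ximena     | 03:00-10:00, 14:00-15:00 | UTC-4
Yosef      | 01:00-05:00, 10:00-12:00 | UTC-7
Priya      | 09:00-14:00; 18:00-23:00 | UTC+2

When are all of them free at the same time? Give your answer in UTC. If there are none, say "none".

Jun in UTC: 09:00-12:00, 18:00-21:00 (add 3h to convert from UTC-3).
Ugo in UTC: 07:00-14:00, 17:00-21:00 (add 3h to convert from UTC-3).
Clara in UTC: 07:00-12:00, 15:00-20:00 (add 3h to convert from UTC-3).
Ximena in UTC: 07:00-14:00, 18:00-19:00 (add 4h to convert from UTC-4).
Yosef in UTC: 08:00-12:00, 17:00-19:00 (add 7h to convert from UTC-7).
Priya in UTC: 07:00-12:00, 16:00-21:00 (subtract 2h to convert from UTC+2).
Jun ∩ Ugo: 09:00-12:00, 18:00-21:00.
Jun ∩ Ugo ∩ Clara: 09:00-12:00, 18:00-20:00.
Jun ∩ Ugo ∩ Clara ∩ Ximena: 09:00-12:00, 18:00-19:00.
Jun ∩ Ugo ∩ Clara ∩ Ximena ∩ Yosef: 09:00-12:00, 18:00-19:00.
Jun ∩ Ugo ∩ Clara ∩ Ximena ∩ Yosef ∩ Priya: 09:00-12:00, 18:00-19:00.

09:00-12:00, 18:00-19:00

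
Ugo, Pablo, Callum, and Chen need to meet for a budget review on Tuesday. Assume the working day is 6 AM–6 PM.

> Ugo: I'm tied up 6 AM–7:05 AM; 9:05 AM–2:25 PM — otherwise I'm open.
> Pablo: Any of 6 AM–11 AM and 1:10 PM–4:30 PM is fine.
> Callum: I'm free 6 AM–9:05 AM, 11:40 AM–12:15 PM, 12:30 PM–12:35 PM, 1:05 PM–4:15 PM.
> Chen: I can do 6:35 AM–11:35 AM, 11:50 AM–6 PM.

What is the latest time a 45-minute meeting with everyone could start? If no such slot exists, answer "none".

15:30

Ugo free: 07:05-09:05, 14:25-18:00 (invert busy blocks within the working day).
Pablo free: 06:00-11:00, 13:10-16:30.
Callum free: 06:00-09:05, 11:40-12:15, 12:30-12:35, 13:05-16:15.
Chen free: 06:35-11:35, 11:50-18:00.
Ugo ∩ Pablo: 07:05-09:05, 14:25-16:30.
Ugo ∩ Pablo ∩ Callum: 07:05-09:05, 14:25-16:15.
Ugo ∩ Pablo ∩ Callum ∩ Chen: 07:05-09:05, 14:25-16:15.
The last common window of at least 45 minutes is 14:25-16:15; a 45-minute meeting can start as late as 15:30 and still end by 16:15.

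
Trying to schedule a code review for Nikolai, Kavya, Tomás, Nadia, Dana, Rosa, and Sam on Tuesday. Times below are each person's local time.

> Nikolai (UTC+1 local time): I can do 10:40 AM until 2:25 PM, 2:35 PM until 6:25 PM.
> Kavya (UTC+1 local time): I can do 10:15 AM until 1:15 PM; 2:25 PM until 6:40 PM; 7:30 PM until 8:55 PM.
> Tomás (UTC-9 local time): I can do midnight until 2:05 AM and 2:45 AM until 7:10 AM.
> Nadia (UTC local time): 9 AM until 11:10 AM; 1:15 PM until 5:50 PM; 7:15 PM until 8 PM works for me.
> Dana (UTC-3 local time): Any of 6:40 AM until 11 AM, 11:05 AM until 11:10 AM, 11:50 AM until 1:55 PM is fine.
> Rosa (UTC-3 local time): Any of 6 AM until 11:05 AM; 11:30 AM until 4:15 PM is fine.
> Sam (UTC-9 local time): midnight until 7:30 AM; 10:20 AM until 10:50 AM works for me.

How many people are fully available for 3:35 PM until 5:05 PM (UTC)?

Nikolai in UTC: 09:40-13:25, 13:35-17:25 (subtract 1h to convert from UTC+1).
Kavya in UTC: 09:15-12:15, 13:25-17:40, 18:30-19:55 (subtract 1h to convert from UTC+1).
Tomás in UTC: 09:00-11:05, 11:45-16:10 (add 9h to convert from UTC-9).
Nadia in UTC: 09:00-11:10, 13:15-17:50, 19:15-20:00.
Dana in UTC: 09:40-14:00, 14:05-14:10, 14:50-16:55 (add 3h to convert from UTC-3).
Rosa in UTC: 09:00-14:05, 14:30-19:15 (add 3h to convert from UTC-3).
Sam in UTC: 09:00-16:30, 19:20-19:50 (add 9h to convert from UTC-9).
Nikolai, Kavya, Nadia, and Rosa can make the full 15:35-17:05 slot — that's 4.

4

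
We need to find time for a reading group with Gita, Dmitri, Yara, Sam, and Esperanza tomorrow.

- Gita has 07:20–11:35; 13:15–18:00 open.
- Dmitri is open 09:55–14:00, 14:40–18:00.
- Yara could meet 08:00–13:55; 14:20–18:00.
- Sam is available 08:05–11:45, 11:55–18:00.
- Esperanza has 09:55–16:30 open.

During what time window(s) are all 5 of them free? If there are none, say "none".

09:55-11:35, 13:15-13:55, 14:40-16:30

Gita ∩ Dmitri: 09:55-11:35, 13:15-14:00, 14:40-18:00.
Gita ∩ Dmitri ∩ Yara: 09:55-11:35, 13:15-13:55, 14:40-18:00.
Gita ∩ Dmitri ∩ Yara ∩ Sam: 09:55-11:35, 13:15-13:55, 14:40-18:00.
Gita ∩ Dmitri ∩ Yara ∩ Sam ∩ Esperanza: 09:55-11:35, 13:15-13:55, 14:40-16:30.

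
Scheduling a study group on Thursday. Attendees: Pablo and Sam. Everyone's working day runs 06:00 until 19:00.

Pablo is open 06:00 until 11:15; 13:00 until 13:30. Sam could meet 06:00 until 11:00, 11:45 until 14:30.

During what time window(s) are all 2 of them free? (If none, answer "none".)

06:00-11:00, 13:00-13:30

Pablo ∩ Sam: 06:00-11:00, 13:00-13:30.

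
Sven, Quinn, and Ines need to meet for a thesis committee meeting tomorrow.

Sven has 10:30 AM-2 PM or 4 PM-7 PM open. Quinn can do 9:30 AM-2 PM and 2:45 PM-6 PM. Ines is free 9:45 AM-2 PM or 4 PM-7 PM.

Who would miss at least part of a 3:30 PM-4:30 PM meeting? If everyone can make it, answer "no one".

Sven: not fully free for 15:30-16:30. Quinn: free for 15:30-16:30. Ines: not fully free for 15:30-16:30.

Ines, Sven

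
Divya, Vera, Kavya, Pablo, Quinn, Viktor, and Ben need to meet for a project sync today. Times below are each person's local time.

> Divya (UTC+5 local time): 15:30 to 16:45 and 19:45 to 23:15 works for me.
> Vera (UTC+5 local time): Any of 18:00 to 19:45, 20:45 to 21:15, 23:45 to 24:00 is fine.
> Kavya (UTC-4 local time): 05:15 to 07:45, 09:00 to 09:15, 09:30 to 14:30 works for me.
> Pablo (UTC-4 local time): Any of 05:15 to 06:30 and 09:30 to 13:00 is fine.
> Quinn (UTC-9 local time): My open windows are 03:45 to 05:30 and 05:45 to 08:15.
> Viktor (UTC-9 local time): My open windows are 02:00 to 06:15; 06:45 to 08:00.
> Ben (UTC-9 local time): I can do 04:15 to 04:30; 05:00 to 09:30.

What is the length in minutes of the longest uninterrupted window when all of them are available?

Divya in UTC: 10:30-11:45, 14:45-18:15 (subtract 5h to convert from UTC+5).
Vera in UTC: 13:00-14:45, 15:45-16:15, 18:45-19:00 (subtract 5h to convert from UTC+5).
Kavya in UTC: 09:15-11:45, 13:00-13:15, 13:30-18:30 (add 4h to convert from UTC-4).
Pablo in UTC: 09:15-10:30, 13:30-17:00 (add 4h to convert from UTC-4).
Quinn in UTC: 12:45-14:30, 14:45-17:15 (add 9h to convert from UTC-9).
Viktor in UTC: 11:00-15:15, 15:45-17:00 (add 9h to convert from UTC-9).
Ben in UTC: 13:15-13:30, 14:00-18:30 (add 9h to convert from UTC-9).
Divya ∩ Vera: 15:45-16:15.
Divya ∩ Vera ∩ Kavya: 15:45-16:15.
Divya ∩ Vera ∩ Kavya ∩ Pablo: 15:45-16:15.
Divya ∩ Vera ∩ Kavya ∩ Pablo ∩ Quinn: 15:45-16:15.
Divya ∩ Vera ∩ Kavya ∩ Pablo ∩ Quinn ∩ Viktor: 15:45-16:15.
Divya ∩ Vera ∩ Kavya ∩ Pablo ∩ Quinn ∩ Viktor ∩ Ben: 15:45-16:15.
The longest is 15:45-16:15 at 30 minutes.

30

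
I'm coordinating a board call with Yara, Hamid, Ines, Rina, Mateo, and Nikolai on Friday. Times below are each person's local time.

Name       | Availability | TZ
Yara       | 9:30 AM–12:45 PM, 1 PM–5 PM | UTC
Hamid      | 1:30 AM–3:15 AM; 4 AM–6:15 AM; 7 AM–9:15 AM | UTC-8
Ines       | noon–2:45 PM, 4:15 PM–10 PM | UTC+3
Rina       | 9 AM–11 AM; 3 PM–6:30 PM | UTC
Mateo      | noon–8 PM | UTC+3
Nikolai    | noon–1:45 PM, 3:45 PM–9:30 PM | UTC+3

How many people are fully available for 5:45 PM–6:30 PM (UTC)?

Yara in UTC: 09:30-12:45, 13:00-17:00.
Hamid in UTC: 09:30-11:15, 12:00-14:15, 15:00-17:15 (add 8h to convert from UTC-8).
Ines in UTC: 09:00-11:45, 13:15-19:00 (subtract 3h to convert from UTC+3).
Rina in UTC: 09:00-11:00, 15:00-18:30.
Mateo in UTC: 09:00-17:00 (subtract 3h to convert from UTC+3).
Nikolai in UTC: 09:00-10:45, 12:45-18:30 (subtract 3h to convert from UTC+3).
Ines, Rina, and Nikolai can make the full 17:45-18:30 slot — that's 3.

3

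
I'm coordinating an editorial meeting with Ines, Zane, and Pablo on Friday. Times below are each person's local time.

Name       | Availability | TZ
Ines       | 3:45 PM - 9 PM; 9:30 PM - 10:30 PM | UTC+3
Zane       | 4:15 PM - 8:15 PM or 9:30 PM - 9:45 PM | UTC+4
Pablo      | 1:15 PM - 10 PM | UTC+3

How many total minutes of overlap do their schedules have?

Ines in UTC: 12:45-18:00, 18:30-19:30 (subtract 3h to convert from UTC+3).
Zane in UTC: 12:15-16:15, 17:30-17:45 (subtract 4h to convert from UTC+4).
Pablo in UTC: 10:15-19:00 (subtract 3h to convert from UTC+3).
Ines ∩ Zane: 12:45-16:15, 17:30-17:45.
Ines ∩ Zane ∩ Pablo: 12:45-16:15, 17:30-17:45.
Summing the common windows: 210 + 15 = 225 minutes.

225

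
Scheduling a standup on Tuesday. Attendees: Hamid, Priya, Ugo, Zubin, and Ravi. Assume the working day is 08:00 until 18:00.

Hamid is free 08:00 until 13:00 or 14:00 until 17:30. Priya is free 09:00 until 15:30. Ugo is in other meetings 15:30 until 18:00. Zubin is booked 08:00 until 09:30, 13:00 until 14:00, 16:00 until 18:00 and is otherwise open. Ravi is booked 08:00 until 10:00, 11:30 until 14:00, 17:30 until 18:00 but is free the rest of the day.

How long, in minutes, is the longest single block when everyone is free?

90

Hamid free: 08:00-13:00, 14:00-17:30.
Priya free: 09:00-15:30.
Ugo free: 08:00-15:30 (invert busy blocks within the working day).
Zubin free: 09:30-13:00, 14:00-16:00 (invert busy blocks within the working day).
Ravi free: 10:00-11:30, 14:00-17:30 (invert busy blocks within the working day).
Hamid ∩ Priya: 09:00-13:00, 14:00-15:30.
Hamid ∩ Priya ∩ Ugo: 09:00-13:00, 14:00-15:30.
Hamid ∩ Priya ∩ Ugo ∩ Zubin: 09:30-13:00, 14:00-15:30.
Hamid ∩ Priya ∩ Ugo ∩ Zubin ∩ Ravi: 10:00-11:30, 14:00-15:30.
The longest is 10:00-11:30 at 90 minutes.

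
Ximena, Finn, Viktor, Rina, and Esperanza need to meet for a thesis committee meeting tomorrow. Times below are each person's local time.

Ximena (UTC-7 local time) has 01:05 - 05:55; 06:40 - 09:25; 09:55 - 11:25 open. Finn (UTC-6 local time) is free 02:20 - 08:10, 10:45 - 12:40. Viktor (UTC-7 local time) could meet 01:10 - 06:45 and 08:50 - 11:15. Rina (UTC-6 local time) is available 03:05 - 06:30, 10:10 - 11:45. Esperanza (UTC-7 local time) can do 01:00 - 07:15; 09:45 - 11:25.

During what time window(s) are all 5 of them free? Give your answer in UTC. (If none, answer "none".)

Ximena in UTC: 08:05-12:55, 13:40-16:25, 16:55-18:25 (add 7h to convert from UTC-7).
Finn in UTC: 08:20-14:10, 16:45-18:40 (add 6h to convert from UTC-6).
Viktor in UTC: 08:10-13:45, 15:50-18:15 (add 7h to convert from UTC-7).
Rina in UTC: 09:05-12:30, 16:10-17:45 (add 6h to convert from UTC-6).
Esperanza in UTC: 08:00-14:15, 16:45-18:25 (add 7h to convert from UTC-7).
Ximena ∩ Finn: 08:20-12:55, 13:40-14:10, 16:55-18:25.
Ximena ∩ Finn ∩ Viktor: 08:20-12:55, 13:40-13:45, 16:55-18:15.
Ximena ∩ Finn ∩ Viktor ∩ Rina: 09:05-12:30, 16:55-17:45.
Ximena ∩ Finn ∩ Viktor ∩ Rina ∩ Esperanza: 09:05-12:30, 16:55-17:45.

09:05-12:30, 16:55-17:45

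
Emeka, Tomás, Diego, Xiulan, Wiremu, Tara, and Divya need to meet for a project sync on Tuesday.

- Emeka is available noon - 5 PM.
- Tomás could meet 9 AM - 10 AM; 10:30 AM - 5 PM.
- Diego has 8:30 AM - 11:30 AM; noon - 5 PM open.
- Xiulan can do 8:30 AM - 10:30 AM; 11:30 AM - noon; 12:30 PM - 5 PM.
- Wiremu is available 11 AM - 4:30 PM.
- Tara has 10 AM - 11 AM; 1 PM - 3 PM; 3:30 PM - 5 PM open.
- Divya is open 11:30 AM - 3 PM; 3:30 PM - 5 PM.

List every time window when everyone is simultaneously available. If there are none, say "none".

Emeka ∩ Tomás: 12:00-17:00.
Emeka ∩ Tomás ∩ Diego: 12:00-17:00.
Emeka ∩ Tomás ∩ Diego ∩ Xiulan: 12:30-17:00.
Emeka ∩ Tomás ∩ Diego ∩ Xiulan ∩ Wiremu: 12:30-16:30.
Emeka ∩ Tomás ∩ Diego ∩ Xiulan ∩ Wiremu ∩ Tara: 13:00-15:00, 15:30-16:30.
Emeka ∩ Tomás ∩ Diego ∩ Xiulan ∩ Wiremu ∩ Tara ∩ Divya: 13:00-15:00, 15:30-16:30.
Those are the intersection windows.

13:00-15:00, 15:30-16:30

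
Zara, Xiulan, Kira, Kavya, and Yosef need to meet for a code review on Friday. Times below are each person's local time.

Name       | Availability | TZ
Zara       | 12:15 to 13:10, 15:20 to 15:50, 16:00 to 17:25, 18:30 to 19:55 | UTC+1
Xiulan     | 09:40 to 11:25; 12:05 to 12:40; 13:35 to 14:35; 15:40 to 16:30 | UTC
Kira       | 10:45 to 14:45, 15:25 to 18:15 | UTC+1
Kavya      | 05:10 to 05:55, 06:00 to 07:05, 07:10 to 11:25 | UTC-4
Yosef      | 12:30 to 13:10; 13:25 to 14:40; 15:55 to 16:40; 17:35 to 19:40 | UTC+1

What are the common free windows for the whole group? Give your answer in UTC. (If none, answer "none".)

Zara in UTC: 11:15-12:10, 14:20-14:50, 15:00-16:25, 17:30-18:55 (subtract 1h to convert from UTC+1).
Xiulan in UTC: 09:40-11:25, 12:05-12:40, 13:35-14:35, 15:40-16:30.
Kira in UTC: 09:45-13:45, 14:25-17:15 (subtract 1h to convert from UTC+1).
Kavya in UTC: 09:10-09:55, 10:00-11:05, 11:10-15:25 (add 4h to convert from UTC-4).
Yosef in UTC: 11:30-12:10, 12:25-13:40, 14:55-15:40, 16:35-18:40 (subtract 1h to convert from UTC+1).
Zara ∩ Xiulan: 11:15-11:25, 12:05-12:10, 14:20-14:35, 15:40-16:25.
Zara ∩ Xiulan ∩ Kira: 11:15-11:25, 12:05-12:10, 14:25-14:35, 15:40-16:25.
Zara ∩ Xiulan ∩ Kira ∩ Kavya: 11:15-11:25, 12:05-12:10, 14:25-14:35.
Zara ∩ Xiulan ∩ Kira ∩ Kavya ∩ Yosef: 12:05-12:10.

12:05-12:10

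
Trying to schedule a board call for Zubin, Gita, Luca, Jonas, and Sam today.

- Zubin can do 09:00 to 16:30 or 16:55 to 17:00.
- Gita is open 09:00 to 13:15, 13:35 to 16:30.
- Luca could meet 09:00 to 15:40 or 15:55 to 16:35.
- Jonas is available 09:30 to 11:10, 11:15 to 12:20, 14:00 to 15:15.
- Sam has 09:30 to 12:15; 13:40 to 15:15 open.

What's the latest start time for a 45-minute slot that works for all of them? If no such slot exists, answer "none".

14:30

Zubin ∩ Gita: 09:00-13:15, 13:35-16:30.
Zubin ∩ Gita ∩ Luca: 09:00-13:15, 13:35-15:40, 15:55-16:30.
Zubin ∩ Gita ∩ Luca ∩ Jonas: 09:30-11:10, 11:15-12:20, 14:00-15:15.
Zubin ∩ Gita ∩ Luca ∩ Jonas ∩ Sam: 09:30-11:10, 11:15-12:15, 14:00-15:15.
The last common window of at least 45 minutes is 14:00-15:15; a 45-minute meeting can start as late as 14:30 and still end by 15:15.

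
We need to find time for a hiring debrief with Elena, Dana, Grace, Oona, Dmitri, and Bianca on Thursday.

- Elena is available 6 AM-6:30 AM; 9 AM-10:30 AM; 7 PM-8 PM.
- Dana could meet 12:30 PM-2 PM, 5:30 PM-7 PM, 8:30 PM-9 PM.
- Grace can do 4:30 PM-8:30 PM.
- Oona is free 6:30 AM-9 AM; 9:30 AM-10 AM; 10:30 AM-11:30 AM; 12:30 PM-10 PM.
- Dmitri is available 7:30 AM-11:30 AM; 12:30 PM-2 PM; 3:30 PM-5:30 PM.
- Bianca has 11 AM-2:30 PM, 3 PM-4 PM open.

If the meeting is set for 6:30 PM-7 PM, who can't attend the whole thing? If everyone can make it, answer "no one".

Elena: not fully free for 18:30-19:00. Dana: free for 18:30-19:00. Grace: free for 18:30-19:00. Oona: free for 18:30-19:00. Dmitri: not fully free for 18:30-19:00. Bianca: not fully free for 18:30-19:00.

Bianca, Dmitri, Elena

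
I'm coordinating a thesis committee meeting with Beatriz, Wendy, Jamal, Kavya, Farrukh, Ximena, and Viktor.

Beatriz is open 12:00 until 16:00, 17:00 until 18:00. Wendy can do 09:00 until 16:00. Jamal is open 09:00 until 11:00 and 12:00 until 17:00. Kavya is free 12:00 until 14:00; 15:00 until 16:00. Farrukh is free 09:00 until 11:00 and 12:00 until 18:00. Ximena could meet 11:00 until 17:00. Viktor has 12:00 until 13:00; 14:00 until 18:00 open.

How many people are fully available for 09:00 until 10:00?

3

Wendy, Jamal, and Farrukh can make the full 09:00-10:00 slot — that's 3.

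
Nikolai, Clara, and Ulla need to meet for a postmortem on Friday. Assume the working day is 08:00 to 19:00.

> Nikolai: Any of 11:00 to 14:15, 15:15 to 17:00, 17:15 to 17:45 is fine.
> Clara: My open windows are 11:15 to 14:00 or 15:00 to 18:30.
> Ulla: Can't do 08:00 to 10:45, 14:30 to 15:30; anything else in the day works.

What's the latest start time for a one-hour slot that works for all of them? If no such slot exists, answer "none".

Nikolai free: 11:00-14:15, 15:15-17:00, 17:15-17:45.
Clara free: 11:15-14:00, 15:00-18:30.
Ulla free: 10:45-14:30, 15:30-19:00 (invert busy blocks within the working day).
Nikolai ∩ Clara: 11:15-14:00, 15:15-17:00, 17:15-17:45.
Nikolai ∩ Clara ∩ Ulla: 11:15-14:00, 15:30-17:00, 17:15-17:45.
The last common window of at least 60 minutes is 15:30-17:00; a 60-minute meeting can start as late as 16:00 and still end by 17:00.

16:00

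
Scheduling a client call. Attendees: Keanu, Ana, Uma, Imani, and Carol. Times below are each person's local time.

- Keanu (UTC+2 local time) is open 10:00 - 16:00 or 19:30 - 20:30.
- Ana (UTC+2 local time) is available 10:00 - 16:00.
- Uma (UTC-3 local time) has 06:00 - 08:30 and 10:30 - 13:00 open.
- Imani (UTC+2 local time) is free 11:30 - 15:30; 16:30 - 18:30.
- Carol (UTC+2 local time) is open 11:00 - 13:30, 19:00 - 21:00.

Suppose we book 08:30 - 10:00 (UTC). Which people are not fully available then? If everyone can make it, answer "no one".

Carol, Imani, Uma

Keanu in UTC: 08:00-14:00, 17:30-18:30 (subtract 2h to convert from UTC+2).
Ana in UTC: 08:00-14:00 (subtract 2h to convert from UTC+2).
Uma in UTC: 09:00-11:30, 13:30-16:00 (add 3h to convert from UTC-3).
Imani in UTC: 09:30-13:30, 14:30-16:30 (subtract 2h to convert from UTC+2).
Carol in UTC: 09:00-11:30, 17:00-19:00 (subtract 2h to convert from UTC+2).
Keanu: free for 08:30-10:00. Ana: free for 08:30-10:00. Uma: not fully free for 08:30-10:00. Imani: not fully free for 08:30-10:00. Carol: not fully free for 08:30-10:00.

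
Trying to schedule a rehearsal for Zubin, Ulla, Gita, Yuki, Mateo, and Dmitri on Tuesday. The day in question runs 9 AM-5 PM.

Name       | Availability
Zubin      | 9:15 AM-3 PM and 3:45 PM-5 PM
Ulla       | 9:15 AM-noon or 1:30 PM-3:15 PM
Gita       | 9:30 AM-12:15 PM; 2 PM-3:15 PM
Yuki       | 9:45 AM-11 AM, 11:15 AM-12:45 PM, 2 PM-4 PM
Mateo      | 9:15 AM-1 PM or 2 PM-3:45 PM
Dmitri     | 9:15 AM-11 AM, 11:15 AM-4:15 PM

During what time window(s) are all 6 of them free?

09:45-11:00, 11:15-12:00, 14:00-15:00

Zubin ∩ Ulla: 09:15-12:00, 13:30-15:00.
Zubin ∩ Ulla ∩ Gita: 09:30-12:00, 14:00-15:00.
Zubin ∩ Ulla ∩ Gita ∩ Yuki: 09:45-11:00, 11:15-12:00, 14:00-15:00.
Zubin ∩ Ulla ∩ Gita ∩ Yuki ∩ Mateo: 09:45-11:00, 11:15-12:00, 14:00-15:00.
Zubin ∩ Ulla ∩ Gita ∩ Yuki ∩ Mateo ∩ Dmitri: 09:45-11:00, 11:15-12:00, 14:00-15:00.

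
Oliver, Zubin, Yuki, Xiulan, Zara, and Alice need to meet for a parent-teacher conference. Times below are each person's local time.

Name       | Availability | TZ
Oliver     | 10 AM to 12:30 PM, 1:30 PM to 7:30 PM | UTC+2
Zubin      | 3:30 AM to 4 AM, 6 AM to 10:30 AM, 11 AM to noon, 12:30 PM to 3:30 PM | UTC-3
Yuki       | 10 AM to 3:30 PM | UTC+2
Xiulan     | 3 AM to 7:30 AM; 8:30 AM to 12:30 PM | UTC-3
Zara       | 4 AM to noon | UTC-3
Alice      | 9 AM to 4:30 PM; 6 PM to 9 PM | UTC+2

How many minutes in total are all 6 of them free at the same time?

Oliver in UTC: 08:00-10:30, 11:30-17:30 (subtract 2h to convert from UTC+2).
Zubin in UTC: 06:30-07:00, 09:00-13:30, 14:00-15:00, 15:30-18:30 (add 3h to convert from UTC-3).
Yuki in UTC: 08:00-13:30 (subtract 2h to convert from UTC+2).
Xiulan in UTC: 06:00-10:30, 11:30-15:30 (add 3h to convert from UTC-3).
Zara in UTC: 07:00-15:00 (add 3h to convert from UTC-3).
Alice in UTC: 07:00-14:30, 16:00-19:00 (subtract 2h to convert from UTC+2).
Oliver ∩ Zubin: 09:00-10:30, 11:30-13:30, 14:00-15:00, 15:30-17:30.
Oliver ∩ Zubin ∩ Yuki: 09:00-10:30, 11:30-13:30.
Oliver ∩ Zubin ∩ Yuki ∩ Xiulan: 09:00-10:30, 11:30-13:30.
Oliver ∩ Zubin ∩ Yuki ∩ Xiulan ∩ Zara: 09:00-10:30, 11:30-13:30.
Oliver ∩ Zubin ∩ Yuki ∩ Xiulan ∩ Zara ∩ Alice: 09:00-10:30, 11:30-13:30.
Those are the intersection windows.
Summing the common windows: 90 + 120 = 210 minutes.

210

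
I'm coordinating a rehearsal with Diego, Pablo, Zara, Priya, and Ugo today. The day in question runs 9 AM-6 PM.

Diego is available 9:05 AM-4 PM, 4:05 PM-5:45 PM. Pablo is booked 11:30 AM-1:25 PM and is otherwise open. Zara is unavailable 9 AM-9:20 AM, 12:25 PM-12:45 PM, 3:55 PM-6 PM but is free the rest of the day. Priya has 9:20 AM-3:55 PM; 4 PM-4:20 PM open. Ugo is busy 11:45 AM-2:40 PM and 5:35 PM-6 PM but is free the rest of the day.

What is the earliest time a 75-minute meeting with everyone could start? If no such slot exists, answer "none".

Diego free: 09:05-16:00, 16:05-17:45.
Pablo free: 09:00-11:30, 13:25-18:00 (invert busy blocks within the working day).
Zara free: 09:20-12:25, 12:45-15:55 (invert busy blocks within the working day).
Priya free: 09:20-15:55, 16:00-16:20.
Ugo free: 09:00-11:45, 14:40-17:35 (invert busy blocks within the working day).
Diego ∩ Pablo: 09:05-11:30, 13:25-16:00, 16:05-17:45.
Diego ∩ Pablo ∩ Zara: 09:20-11:30, 13:25-15:55.
Diego ∩ Pablo ∩ Zara ∩ Priya: 09:20-11:30, 13:25-15:55.
Diego ∩ Pablo ∩ Zara ∩ Priya ∩ Ugo: 09:20-11:30, 14:40-15:55.
Those are the intersection windows.
The first common window of at least 75 minutes is 09:20-11:30, so the earliest start is 09:20.

09:20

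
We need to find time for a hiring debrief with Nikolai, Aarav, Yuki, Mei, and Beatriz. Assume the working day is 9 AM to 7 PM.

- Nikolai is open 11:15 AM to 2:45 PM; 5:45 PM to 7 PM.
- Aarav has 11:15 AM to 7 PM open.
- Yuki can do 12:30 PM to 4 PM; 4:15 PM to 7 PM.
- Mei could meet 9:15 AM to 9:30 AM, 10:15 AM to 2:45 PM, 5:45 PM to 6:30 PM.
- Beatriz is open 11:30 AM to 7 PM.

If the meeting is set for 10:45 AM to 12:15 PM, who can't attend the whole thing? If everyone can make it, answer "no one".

Aarav, Beatriz, Nikolai, Yuki

Nikolai: not fully free for 10:45-12:15. Aarav: not fully free for 10:45-12:15. Yuki: not fully free for 10:45-12:15. Mei: free for 10:45-12:15. Beatriz: not fully free for 10:45-12:15.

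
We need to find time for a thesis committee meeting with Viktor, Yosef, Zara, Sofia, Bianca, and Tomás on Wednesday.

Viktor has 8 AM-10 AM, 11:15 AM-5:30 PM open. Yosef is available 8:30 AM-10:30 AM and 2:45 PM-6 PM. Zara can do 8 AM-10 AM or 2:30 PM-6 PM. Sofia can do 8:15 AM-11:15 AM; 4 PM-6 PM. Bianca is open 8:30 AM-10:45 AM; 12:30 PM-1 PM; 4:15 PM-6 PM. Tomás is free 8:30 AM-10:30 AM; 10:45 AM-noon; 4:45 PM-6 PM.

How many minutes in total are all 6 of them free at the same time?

Viktor ∩ Yosef: 08:30-10:00, 14:45-17:30.
Viktor ∩ Yosef ∩ Zara: 08:30-10:00, 14:45-17:30.
Viktor ∩ Yosef ∩ Zara ∩ Sofia: 08:30-10:00, 16:00-17:30.
Viktor ∩ Yosef ∩ Zara ∩ Sofia ∩ Bianca: 08:30-10:00, 16:15-17:30.
Viktor ∩ Yosef ∩ Zara ∩ Sofia ∩ Bianca ∩ Tomás: 08:30-10:00, 16:45-17:30.
Summing the common windows: 90 + 45 = 135 minutes.

135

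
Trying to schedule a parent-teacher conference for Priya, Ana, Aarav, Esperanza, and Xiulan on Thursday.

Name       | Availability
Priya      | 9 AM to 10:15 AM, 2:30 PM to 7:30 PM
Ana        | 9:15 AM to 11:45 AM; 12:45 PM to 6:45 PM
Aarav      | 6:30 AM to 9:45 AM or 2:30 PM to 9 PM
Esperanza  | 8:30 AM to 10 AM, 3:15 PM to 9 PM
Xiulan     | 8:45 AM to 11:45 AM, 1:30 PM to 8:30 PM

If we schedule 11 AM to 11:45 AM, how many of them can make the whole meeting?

Ana and Xiulan can make the full 11:00-11:45 slot — that's 2.

2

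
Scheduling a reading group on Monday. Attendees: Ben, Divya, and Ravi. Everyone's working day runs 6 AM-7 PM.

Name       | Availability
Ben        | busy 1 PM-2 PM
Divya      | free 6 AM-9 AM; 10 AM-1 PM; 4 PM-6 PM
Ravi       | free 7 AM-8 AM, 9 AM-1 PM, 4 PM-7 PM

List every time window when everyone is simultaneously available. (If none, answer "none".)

07:00-08:00, 10:00-13:00, 16:00-18:00

Ben free: 06:00-13:00, 14:00-19:00 (invert busy blocks within the working day).
Divya free: 06:00-09:00, 10:00-13:00, 16:00-18:00.
Ravi free: 07:00-08:00, 09:00-13:00, 16:00-19:00.
Ben ∩ Divya: 06:00-09:00, 10:00-13:00, 16:00-18:00.
Ben ∩ Divya ∩ Ravi: 07:00-08:00, 10:00-13:00, 16:00-18:00.
Those are the intersection windows.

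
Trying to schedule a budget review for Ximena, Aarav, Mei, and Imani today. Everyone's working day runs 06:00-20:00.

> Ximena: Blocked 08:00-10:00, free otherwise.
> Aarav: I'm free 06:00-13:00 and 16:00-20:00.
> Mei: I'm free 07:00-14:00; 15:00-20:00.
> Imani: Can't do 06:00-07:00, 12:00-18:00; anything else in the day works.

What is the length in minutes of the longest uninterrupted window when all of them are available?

120

Ximena free: 06:00-08:00, 10:00-20:00 (invert busy blocks within the working day).
Aarav free: 06:00-13:00, 16:00-20:00.
Mei free: 07:00-14:00, 15:00-20:00.
Imani free: 07:00-12:00, 18:00-20:00 (invert busy blocks within the working day).
Ximena ∩ Aarav: 06:00-08:00, 10:00-13:00, 16:00-20:00.
Ximena ∩ Aarav ∩ Mei: 07:00-08:00, 10:00-13:00, 16:00-20:00.
Ximena ∩ Aarav ∩ Mei ∩ Imani: 07:00-08:00, 10:00-12:00, 18:00-20:00.
So the common availability across everyone is 07:00-08:00, 10:00-12:00, 18:00-20:00.
The longest is 10:00-12:00 at 120 minutes.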